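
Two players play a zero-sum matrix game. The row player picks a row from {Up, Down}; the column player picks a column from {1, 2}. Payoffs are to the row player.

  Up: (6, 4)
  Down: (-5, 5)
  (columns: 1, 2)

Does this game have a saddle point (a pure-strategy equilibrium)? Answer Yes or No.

Row minima: Up → 4, Down → -5; maximin = 4.
Column maxima: 1 → 6, 2 → 5; minimax = 5.
4 ≠ 5, so no pure-strategy equilibrium exists.

No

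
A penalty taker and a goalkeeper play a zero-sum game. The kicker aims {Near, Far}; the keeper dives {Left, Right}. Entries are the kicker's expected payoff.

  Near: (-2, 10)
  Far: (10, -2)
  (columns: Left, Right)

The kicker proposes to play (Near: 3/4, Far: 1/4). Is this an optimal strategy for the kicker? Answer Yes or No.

Against Left this mix gives (3/4)·(-2) + (1/4)·10 = 1.
Against Right this mix gives (3/4)·10 + (1/4)·(-2) = 7.
The keeper will play Left, holding the kicker to 1. Shifting weight toward the row that does better against Left would raise this floor (the equalizing mix achieves 4 against both Left and Right), so the proposed strategy is not optimal.

No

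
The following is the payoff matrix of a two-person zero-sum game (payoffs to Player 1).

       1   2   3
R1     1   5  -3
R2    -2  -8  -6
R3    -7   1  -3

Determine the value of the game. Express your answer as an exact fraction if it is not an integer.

-3

Row minima: R1 → -3, R2 → -8, R3 → -7; maximin = -3.
Column maxima: 1 → 1, 2 → 5, 3 → -3; minimax = -3.
Since maximin = minimax = -3, there is a saddle point and the value is -3.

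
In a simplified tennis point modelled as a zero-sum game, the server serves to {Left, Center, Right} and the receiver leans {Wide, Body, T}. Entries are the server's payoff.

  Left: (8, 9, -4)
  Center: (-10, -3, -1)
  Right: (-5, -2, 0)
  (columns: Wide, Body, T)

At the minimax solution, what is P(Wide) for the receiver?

4/17

Row minima: Left → -4, Center → -10, Right → -5; maximin = -4.
Column maxima: Wide → 8, Body → 9, T → 0; minimax = 0.
-4 ≠ 0, so there is no saddle point; optimal play is mixed.
Center is strictly dominated by Right, so the server never plays it.
Body is strictly dominated by Wide (it gives the server strictly more in every row), so the receiver never plays it.
On the remaining 2×2 (Left, Right vs Wide, T):
Let the server play Left with probability p. Expected payoff against Wide: 8p + (-5)(1−p) = 13p − 5; against T: (-4)p + 0(1−p) = −4p.
Setting these equal: 13p − 5 = −4p ⇒ 17p = 5 ⇒ p = 5/17, and the value is (13)·(5/17) − 5 = -20/17.
For the receiver: with q = P(Wide), equating Left's and Right's payoffs gives 12q − 4 = −5q ⇒ q = 4/17.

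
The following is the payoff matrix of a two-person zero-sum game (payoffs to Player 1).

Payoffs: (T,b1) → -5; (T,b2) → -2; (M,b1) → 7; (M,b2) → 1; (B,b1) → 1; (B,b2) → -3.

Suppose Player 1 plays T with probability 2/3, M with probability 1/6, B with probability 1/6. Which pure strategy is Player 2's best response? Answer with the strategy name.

b1

If Player 2 plays b1, Player 1's expected payoff is (2/3)·(-5) + (1/6)·7 + (1/6)·1 = -2.
If Player 2 plays b2, Player 1's expected payoff is (2/3)·(-2) + (1/6)·1 + (1/6)·(-3) = -5/3.
Player 2 minimizes Player 1's payoff; the smallest is -2, so the best response is b1.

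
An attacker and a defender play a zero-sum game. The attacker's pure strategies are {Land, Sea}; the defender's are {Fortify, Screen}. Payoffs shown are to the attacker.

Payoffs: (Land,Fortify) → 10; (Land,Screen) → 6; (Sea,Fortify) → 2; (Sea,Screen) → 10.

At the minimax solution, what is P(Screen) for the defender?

Row minima: Land → 6, Sea → 2; maximin = 6.
Column maxima: Fortify → 10, Screen → 10; minimax = 10.
6 ≠ 10, so there is no saddle point; optimal play is mixed.
Let the attacker play Land with probability p. Expected payoff against Fortify: 10p + 2(1−p) = 8p + 2; against Screen: 6p + 10(1−p) = −4p + 10.
Setting these equal: 8p + 2 = −4p + 10 ⇒ 12p = 8 ⇒ p = 2/3, and the value is (8)·(2/3) + 2 = 22/3.
For the defender: with q = P(Fortify), equating Land's and Sea's payoffs gives 4q + 6 = −8q + 10 ⇒ q = 1/3.

2/3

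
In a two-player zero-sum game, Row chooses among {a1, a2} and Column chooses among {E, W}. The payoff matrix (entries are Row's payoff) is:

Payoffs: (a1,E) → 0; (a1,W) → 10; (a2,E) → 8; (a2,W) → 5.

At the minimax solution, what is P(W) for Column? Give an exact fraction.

8/13

Row minima: a1 → 0, a2 → 5; maximin = 5.
Column maxima: E → 8, W → 10; minimax = 8.
5 ≠ 8, so there is no saddle point; optimal play is mixed.
Let Row play a1 with probability p. Expected payoff against E: 0p + 8(1−p) = −8p + 8; against W: 10p + 5(1−p) = 5p + 5.
Setting these equal: −8p + 8 = 5p + 5 ⇒ −13p = -3 ⇒ p = 3/13, and the value is (-8)·(3/13) + 8 = 80/13.
For Column: with q = P(E), equating a1's and a2's payoffs gives −10q + 10 = 3q + 5 ⇒ q = 5/13.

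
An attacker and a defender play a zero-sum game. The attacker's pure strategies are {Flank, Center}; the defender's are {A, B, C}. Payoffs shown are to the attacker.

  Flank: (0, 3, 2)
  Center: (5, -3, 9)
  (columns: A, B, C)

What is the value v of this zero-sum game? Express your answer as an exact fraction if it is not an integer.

Row minima: Flank → 0, Center → -3; maximin = 0.
Column maxima: A → 5, B → 3, C → 9; minimax = 3.
0 ≠ 3, so there is no saddle point; optimal play is mixed.
C is strictly dominated by A (it gives the attacker strictly more in every row), so the defender never plays it.
On the remaining 2×2 (Flank, Center vs A, B):
Let the attacker play Flank with probability p. Expected payoff against A: 0p + 5(1−p) = −5p + 5; against B: 3p + (-3)(1−p) = 6p − 3.
Setting these equal: −5p + 5 = 6p − 3 ⇒ −11p = -8 ⇒ p = 8/11, and the value is (-5)·(8/11) + 5 = 15/11.
For the defender: with q = P(A), equating Flank's and Center's payoffs gives −3q + 3 = 8q − 3 ⇒ q = 6/11.

15/11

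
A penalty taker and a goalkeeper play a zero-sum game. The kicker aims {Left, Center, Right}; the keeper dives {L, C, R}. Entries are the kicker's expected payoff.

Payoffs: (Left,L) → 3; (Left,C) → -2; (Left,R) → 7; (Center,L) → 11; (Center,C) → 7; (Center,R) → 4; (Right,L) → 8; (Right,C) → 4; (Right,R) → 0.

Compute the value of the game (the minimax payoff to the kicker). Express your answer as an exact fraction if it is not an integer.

19/4

Row minima: Left → -2, Center → 4, Right → 0; maximin = 4.
Column maxima: L → 11, C → 7, R → 7; minimax = 7.
4 ≠ 7, so there is no saddle point; optimal play is mixed.
Right is strictly dominated by Center, so the kicker never plays it.
L is strictly dominated by C (it gives the kicker strictly more in every row), so the keeper never plays it.
On the remaining 2×2 (Left, Center vs C, R):
Let the kicker play Left with probability p. Expected payoff against C: (-2)p + 7(1−p) = −9p + 7; against R: 7p + 4(1−p) = 3p + 4.
Setting these equal: −9p + 7 = 3p + 4 ⇒ −12p = -3 ⇒ p = 1/4, and the value is (-9)·(1/4) + 7 = 19/4.
For the keeper: with q = P(C), equating Left's and Center's payoffs gives −9q + 7 = 3q + 4 ⇒ q = 1/4.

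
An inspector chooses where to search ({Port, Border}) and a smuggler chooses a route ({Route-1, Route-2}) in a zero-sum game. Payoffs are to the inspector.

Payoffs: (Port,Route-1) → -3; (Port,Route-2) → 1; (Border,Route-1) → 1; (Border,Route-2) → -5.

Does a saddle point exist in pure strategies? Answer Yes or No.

Row minima: Port → -3, Border → -5; maximin = -3.
Column maxima: Route-1 → 1, Route-2 → 1; minimax = 1.
-3 ≠ 1, so no pure-strategy equilibrium exists.

No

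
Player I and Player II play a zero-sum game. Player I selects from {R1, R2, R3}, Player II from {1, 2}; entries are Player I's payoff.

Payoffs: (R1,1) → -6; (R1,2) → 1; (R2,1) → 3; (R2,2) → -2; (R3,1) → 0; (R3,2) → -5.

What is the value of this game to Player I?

Row minima: R1 → -6, R2 → -2, R3 → -5; maximin = -2.
Column maxima: 1 → 3, 2 → 1; minimax = 1.
-2 ≠ 1, so there is no saddle point; optimal play is mixed.
R3 is strictly dominated by R2, so Player I never plays it.
On the remaining 2×2 (R1, R2 vs 1, 2):
Let Player I play R1 with probability p. Expected payoff against 1: (-6)p + 3(1−p) = −9p + 3; against 2: 1p + (-2)(1−p) = 3p − 2.
Setting these equal: −9p + 3 = 3p − 2 ⇒ −12p = -5 ⇒ p = 5/12, and the value is (-9)·(5/12) + 3 = -3/4.
For Player II: with q = P(1), equating R1's and R2's payoffs gives −7q + 1 = 5q − 2 ⇒ q = 1/4.

-3/4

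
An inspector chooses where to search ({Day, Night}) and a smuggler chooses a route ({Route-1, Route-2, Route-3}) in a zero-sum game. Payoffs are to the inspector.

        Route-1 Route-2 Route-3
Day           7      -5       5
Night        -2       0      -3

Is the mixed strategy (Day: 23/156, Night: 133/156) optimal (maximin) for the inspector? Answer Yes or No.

Against Route-1 this mix gives (23/156)·7 + (133/156)·(-2) = -35/52.
Against Route-2 this mix gives (23/156)·(-5) + (133/156)·0 = -115/156.
Against Route-3 this mix gives (23/156)·5 + (133/156)·(-3) = -71/39.
The smuggler will play Route-3, holding the inspector to -71/39. Shifting weight toward the row that does better against Route-3 would raise this floor (the equalizing mix achieves -15/13 against both Route-3 and Route-2), so the proposed strategy is not optimal.

No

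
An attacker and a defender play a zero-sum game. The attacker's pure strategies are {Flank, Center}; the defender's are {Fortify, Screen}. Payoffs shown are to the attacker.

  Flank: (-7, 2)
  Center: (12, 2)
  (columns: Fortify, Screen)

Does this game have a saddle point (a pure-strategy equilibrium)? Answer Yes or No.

Row minima: Flank → -7, Center → 2; maximin = 2.
Column maxima: Fortify → 12, Screen → 2; minimax = 2.
maximin = minimax = 2, so a saddle point exists.

Yes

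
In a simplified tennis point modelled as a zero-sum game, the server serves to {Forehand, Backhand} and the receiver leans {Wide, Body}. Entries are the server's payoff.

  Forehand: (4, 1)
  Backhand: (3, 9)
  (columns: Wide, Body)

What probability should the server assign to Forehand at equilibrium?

Row minima: Forehand → 1, Backhand → 3; maximin = 3.
Column maxima: Wide → 4, Body → 9; minimax = 4.
3 ≠ 4, so there is no saddle point; optimal play is mixed.
Let the server play Forehand with probability p. Expected payoff against Wide: 4p + 3(1−p) = p + 3; against Body: 1p + 9(1−p) = −8p + 9.
Setting these equal: p + 3 = −8p + 9 ⇒ 9p = 6 ⇒ p = 2/3, and the value is (1)·(2/3) + 3 = 11/3.
For the receiver: with q = P(Wide), equating Forehand's and Backhand's payoffs gives 3q + 1 = −6q + 9 ⇒ q = 8/9.

2/3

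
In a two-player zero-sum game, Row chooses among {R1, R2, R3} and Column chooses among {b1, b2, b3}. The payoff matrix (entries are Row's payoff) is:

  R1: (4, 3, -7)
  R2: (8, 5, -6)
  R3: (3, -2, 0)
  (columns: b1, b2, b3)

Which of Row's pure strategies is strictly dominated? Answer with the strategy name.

R2 gives a strictly higher payoff than R1 against every column: 8 > 4, 5 > 3, -6 > -7.
So R1 is strictly dominated and Row never plays it.

R1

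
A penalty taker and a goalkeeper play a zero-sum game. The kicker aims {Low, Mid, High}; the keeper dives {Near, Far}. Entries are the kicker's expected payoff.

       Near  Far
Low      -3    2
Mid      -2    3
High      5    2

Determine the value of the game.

Row minima: Low → -3, Mid → -2, High → 2; maximin = 2.
Column maxima: Near → 5, Far → 3; minimax = 3.
2 ≠ 3, so there is no saddle point; optimal play is mixed.
Low is strictly dominated by Mid, so the kicker never plays it.
On the remaining 2×2 (Mid, High vs Near, Far):
Let the kicker play Mid with probability p. Expected payoff against Near: (-2)p + 5(1−p) = −7p + 5; against Far: 3p + 2(1−p) = p + 2.
Setting these equal: −7p + 5 = p + 2 ⇒ −8p = -3 ⇒ p = 3/8, and the value is (-7)·(3/8) + 5 = 19/8.
For the keeper: with q = P(Near), equating Mid's and High's payoffs gives −5q + 3 = 3q + 2 ⇒ q = 1/8.

19/8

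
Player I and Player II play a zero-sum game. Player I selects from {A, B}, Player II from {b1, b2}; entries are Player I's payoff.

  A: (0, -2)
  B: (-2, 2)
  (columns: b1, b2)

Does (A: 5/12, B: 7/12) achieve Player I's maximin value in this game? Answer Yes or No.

No

Against b1 this mix gives (5/12)·0 + (7/12)·(-2) = -7/6.
Against b2 this mix gives (5/12)·(-2) + (7/12)·2 = 1/3.
Player II will play b1, holding Player I to -7/6. Shifting weight toward the row that does better against b1 would raise this floor (the equalizing mix achieves -2/3 against both b1 and b2), so the proposed strategy is not optimal.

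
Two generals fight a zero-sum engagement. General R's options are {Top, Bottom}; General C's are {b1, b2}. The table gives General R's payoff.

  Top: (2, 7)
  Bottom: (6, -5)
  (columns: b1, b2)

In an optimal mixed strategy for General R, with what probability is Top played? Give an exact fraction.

Row minima: Top → 2, Bottom → -5; maximin = 2.
Column maxima: b1 → 6, b2 → 7; minimax = 6.
2 ≠ 6, so there is no saddle point; optimal play is mixed.
Let General R play Top with probability p. Expected payoff against b1: 2p + 6(1−p) = −4p + 6; against b2: 7p + (-5)(1−p) = 12p − 5.
Setting these equal: −4p + 6 = 12p − 5 ⇒ −16p = -11 ⇒ p = 11/16, and the value is (-4)·(11/16) + 6 = 13/4.
For General C: with q = P(b1), equating Top's and Bottom's payoffs gives −5q + 7 = 11q − 5 ⇒ q = 3/4.

11/16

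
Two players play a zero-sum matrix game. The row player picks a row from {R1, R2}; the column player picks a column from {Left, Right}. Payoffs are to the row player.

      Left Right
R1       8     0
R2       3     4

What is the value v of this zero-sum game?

32/9

Row minima: R1 → 0, R2 → 3; maximin = 3.
Column maxima: Left → 8, Right → 4; minimax = 4.
3 ≠ 4, so there is no saddle point; optimal play is mixed.
Let the row player play R1 with probability p. Expected payoff against Left: 8p + 3(1−p) = 5p + 3; against Right: 0p + 4(1−p) = −4p + 4.
Setting these equal: 5p + 3 = −4p + 4 ⇒ 9p = 1 ⇒ p = 1/9, and the value is (5)·(1/9) + 3 = 32/9.
For the column player: with q = P(Left), equating R1's and R2's payoffs gives 8q = −q + 4 ⇒ q = 4/9.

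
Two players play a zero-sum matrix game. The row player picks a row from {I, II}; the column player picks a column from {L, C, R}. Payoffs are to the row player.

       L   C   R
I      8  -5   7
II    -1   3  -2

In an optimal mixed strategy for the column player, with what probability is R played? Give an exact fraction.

8/17

Row minima: I → -5, II → -2; maximin = -2.
Column maxima: L → 8, C → 3, R → 7; minimax = 3.
-2 ≠ 3, so there is no saddle point; optimal play is mixed.
L is strictly dominated by R (it gives the row player strictly more in every row), so the column player never plays it.
On the remaining 2×2 (I, II vs C, R):
Let the row player play I with probability p. Expected payoff against C: (-5)p + 3(1−p) = −8p + 3; against R: 7p + (-2)(1−p) = 9p − 2.
Setting these equal: −8p + 3 = 9p − 2 ⇒ −17p = -5 ⇒ p = 5/17, and the value is (-8)·(5/17) + 3 = 11/17.
For the column player: with q = P(C), equating I's and II's payoffs gives −12q + 7 = 5q − 2 ⇒ q = 9/17.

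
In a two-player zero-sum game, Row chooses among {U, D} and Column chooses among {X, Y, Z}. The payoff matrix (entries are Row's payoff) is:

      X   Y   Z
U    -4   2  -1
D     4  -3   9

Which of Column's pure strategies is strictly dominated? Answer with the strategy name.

X holds Row's payoff strictly below Z in every row: -4 < -1, 4 < 9.
So Z is strictly dominated for Column.

Z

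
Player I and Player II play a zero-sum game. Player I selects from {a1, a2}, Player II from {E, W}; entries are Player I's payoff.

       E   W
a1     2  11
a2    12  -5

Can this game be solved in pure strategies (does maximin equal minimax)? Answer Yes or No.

Row minima: a1 → 2, a2 → -5; maximin = 2.
Column maxima: E → 12, W → 11; minimax = 11.
2 ≠ 11, so no pure-strategy equilibrium exists.

No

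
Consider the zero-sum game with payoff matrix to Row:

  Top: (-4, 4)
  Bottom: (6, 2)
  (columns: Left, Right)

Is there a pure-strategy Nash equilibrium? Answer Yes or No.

Row minima: Top → -4, Bottom → 2; maximin = 2.
Column maxima: Left → 6, Right → 4; minimax = 4.
2 ≠ 4, so no pure-strategy equilibrium exists.

No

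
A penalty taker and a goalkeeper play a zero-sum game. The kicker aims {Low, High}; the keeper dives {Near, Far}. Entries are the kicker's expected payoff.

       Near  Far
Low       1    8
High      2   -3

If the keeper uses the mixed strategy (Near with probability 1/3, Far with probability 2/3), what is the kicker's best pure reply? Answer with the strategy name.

Expected payoff of Low: (1/3)·1 + (2/3)·8 = 17/3.
Expected payoff of High: (1/3)·2 + (2/3)·(-3) = -4/3.
The largest is 17/3, so the kicker's best response is Low.

Low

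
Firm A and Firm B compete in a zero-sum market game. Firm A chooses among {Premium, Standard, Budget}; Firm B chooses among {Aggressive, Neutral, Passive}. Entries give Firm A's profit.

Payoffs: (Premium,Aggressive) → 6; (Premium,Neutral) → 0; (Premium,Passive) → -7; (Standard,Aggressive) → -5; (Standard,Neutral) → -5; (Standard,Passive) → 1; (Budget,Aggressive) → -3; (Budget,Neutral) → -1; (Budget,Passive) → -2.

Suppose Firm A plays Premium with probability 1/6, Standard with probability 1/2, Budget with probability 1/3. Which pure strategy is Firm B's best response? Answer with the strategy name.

If Firm B plays Aggressive, Firm A's expected payoff is (1/6)·6 + (1/2)·(-5) + (1/3)·(-3) = -5/2.
If Firm B plays Neutral, Firm A's expected payoff is (1/6)·0 + (1/2)·(-5) + (1/3)·(-1) = -17/6.
If Firm B plays Passive, Firm A's expected payoff is (1/6)·(-7) + (1/2)·1 + (1/3)·(-2) = -4/3.
Firm B minimizes Firm A's payoff; the smallest is -17/6, so the best response is Neutral.

Neutral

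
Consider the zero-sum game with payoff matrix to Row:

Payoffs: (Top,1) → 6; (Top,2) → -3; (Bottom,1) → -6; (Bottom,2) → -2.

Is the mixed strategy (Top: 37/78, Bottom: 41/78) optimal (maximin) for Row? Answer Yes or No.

Against 1 this mix gives (37/78)·6 + (41/78)·(-6) = -4/13.
Against 2 this mix gives (37/78)·(-3) + (41/78)·(-2) = -193/78.
Column will play 2, holding Row to -193/78. Shifting weight toward the row that does better against 2 would raise this floor (the equalizing mix achieves -30/13 against both 2 and 1), so the proposed strategy is not optimal.

No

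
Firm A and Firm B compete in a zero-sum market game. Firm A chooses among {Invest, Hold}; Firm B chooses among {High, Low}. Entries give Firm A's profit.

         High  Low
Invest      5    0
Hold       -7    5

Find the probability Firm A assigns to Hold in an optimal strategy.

Row minima: Invest → 0, Hold → -7; maximin = 0.
Column maxima: High → 5, Low → 5; minimax = 5.
0 ≠ 5, so there is no saddle point; optimal play is mixed.
Let Firm A play Invest with probability p. Expected payoff against High: 5p + (-7)(1−p) = 12p − 7; against Low: 0p + 5(1−p) = −5p + 5.
Setting these equal: 12p − 7 = −5p + 5 ⇒ 17p = 12 ⇒ p = 12/17, and the value is (12)·(12/17) − 7 = 25/17.
For Firm B: with q = P(High), equating Invest's and Hold's payoffs gives 5q = −12q + 5 ⇒ q = 5/17.

5/17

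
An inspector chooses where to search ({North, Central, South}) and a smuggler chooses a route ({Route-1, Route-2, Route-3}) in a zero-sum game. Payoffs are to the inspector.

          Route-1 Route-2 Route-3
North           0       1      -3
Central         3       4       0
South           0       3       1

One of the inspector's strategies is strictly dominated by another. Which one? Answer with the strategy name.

Central gives a strictly higher payoff than North against every column: 3 > 0, 4 > 1, 0 > -3.
So North is strictly dominated and the inspector never plays it.

North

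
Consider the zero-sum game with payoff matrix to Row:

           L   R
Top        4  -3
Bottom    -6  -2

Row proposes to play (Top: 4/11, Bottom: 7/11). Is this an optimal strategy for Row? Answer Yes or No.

Yes

Against L this mix gives (4/11)·4 + (7/11)·(-6) = -26/11.
Against R this mix gives (4/11)·(-3) + (7/11)·(-2) = -26/11.
All of Column's active replies (L, R) yield -26/11, and no column does worse for Row. The mix makes Column indifferent and guarantees -26/11, so it is optimal.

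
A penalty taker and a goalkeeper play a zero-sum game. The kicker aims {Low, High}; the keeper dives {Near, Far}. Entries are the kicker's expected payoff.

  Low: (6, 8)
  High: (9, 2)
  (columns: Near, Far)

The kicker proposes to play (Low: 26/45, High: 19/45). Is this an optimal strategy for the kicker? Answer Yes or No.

No

Against Near this mix gives (26/45)·6 + (19/45)·9 = 109/15.
Against Far this mix gives (26/45)·8 + (19/45)·2 = 82/15.
The keeper will play Far, holding the kicker to 82/15. Shifting weight toward the row that does better against Far would raise this floor (the equalizing mix achieves 20/3 against both Far and Near), so the proposed strategy is not optimal.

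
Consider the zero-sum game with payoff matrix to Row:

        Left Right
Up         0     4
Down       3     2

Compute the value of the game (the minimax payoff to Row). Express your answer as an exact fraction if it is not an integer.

Row minima: Up → 0, Down → 2; maximin = 2.
Column maxima: Left → 3, Right → 4; minimax = 3.
2 ≠ 3, so there is no saddle point; optimal play is mixed.
Let Row play Up with probability p. Expected payoff against Left: 0p + 3(1−p) = −3p + 3; against Right: 4p + 2(1−p) = 2p + 2.
Setting these equal: −3p + 3 = 2p + 2 ⇒ −5p = -1 ⇒ p = 1/5, and the value is (-3)·(1/5) + 3 = 12/5.
For Column: with q = P(Left), equating Up's and Down's payoffs gives −4q + 4 = q + 2 ⇒ q = 2/5.

12/5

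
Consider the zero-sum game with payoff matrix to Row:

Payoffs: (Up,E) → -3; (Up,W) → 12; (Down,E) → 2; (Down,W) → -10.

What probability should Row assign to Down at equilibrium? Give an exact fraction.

5/9

Row minima: Up → -3, Down → -10; maximin = -3.
Column maxima: E → 2, W → 12; minimax = 2.
-3 ≠ 2, so there is no saddle point; optimal play is mixed.
Let Row play Up with probability p. Expected payoff against E: (-3)p + 2(1−p) = −5p + 2; against W: 12p + (-10)(1−p) = 22p − 10.
Setting these equal: −5p + 2 = 22p − 10 ⇒ −27p = -12 ⇒ p = 4/9, and the value is (-5)·(4/9) + 2 = -2/9.
For Column: with q = P(E), equating Up's and Down's payoffs gives −15q + 12 = 12q − 10 ⇒ q = 22/27.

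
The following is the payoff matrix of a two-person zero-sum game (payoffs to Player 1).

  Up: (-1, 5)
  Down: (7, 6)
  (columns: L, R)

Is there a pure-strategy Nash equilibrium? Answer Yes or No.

Row minima: Up → -1, Down → 6; maximin = 6.
Column maxima: L → 7, R → 6; minimax = 6.
maximin = minimax = 6, so a saddle point exists.

Yes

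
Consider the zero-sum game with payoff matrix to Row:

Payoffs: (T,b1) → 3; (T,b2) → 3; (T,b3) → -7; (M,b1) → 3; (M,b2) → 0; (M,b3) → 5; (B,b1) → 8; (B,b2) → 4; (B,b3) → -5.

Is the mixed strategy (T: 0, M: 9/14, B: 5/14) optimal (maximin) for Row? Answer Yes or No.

Yes

Against b1 this mix gives (9/14)·3 + (5/14)·8 = 67/14.
Against b2 this mix gives (9/14)·0 + (5/14)·4 = 10/7.
Against b3 this mix gives (9/14)·5 + (5/14)·(-5) = 10/7.
All of Column's active replies (b2, b3) yield 10/7, and no column does worse for Row. The mix makes Column indifferent and guarantees 10/7, so it is optimal.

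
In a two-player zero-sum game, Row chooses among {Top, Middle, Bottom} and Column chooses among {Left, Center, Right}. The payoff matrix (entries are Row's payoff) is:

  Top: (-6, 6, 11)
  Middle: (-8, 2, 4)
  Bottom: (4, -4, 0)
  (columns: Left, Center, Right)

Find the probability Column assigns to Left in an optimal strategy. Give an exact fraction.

Row minima: Top → -6, Middle → -8, Bottom → -4; maximin = -4.
Column maxima: Left → 4, Center → 6, Right → 11; minimax = 4.
-4 ≠ 4, so there is no saddle point; optimal play is mixed.
Middle is strictly dominated by Top, so Row never plays it.
Right is strictly dominated by Center (it gives Row strictly more in every row), so Column never plays it.
On the remaining 2×2 (Top, Bottom vs Left, Center):
Let Row play Top with probability p. Expected payoff against Left: (-6)p + 4(1−p) = −10p + 4; against Center: 6p + (-4)(1−p) = 10p − 4.
Setting these equal: −10p + 4 = 10p − 4 ⇒ −20p = -8 ⇒ p = 2/5, and the value is (-10)·(2/5) + 4 = 0.
For Column: with q = P(Left), equating Top's and Bottom's payoffs gives −12q + 6 = 8q − 4 ⇒ q = 1/2.

1/2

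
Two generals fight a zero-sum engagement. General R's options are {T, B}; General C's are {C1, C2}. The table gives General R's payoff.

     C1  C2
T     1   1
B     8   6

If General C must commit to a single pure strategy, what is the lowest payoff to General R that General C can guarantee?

6

Column maxima: C1 → 8, C2 → 6.
The smallest of these is 6.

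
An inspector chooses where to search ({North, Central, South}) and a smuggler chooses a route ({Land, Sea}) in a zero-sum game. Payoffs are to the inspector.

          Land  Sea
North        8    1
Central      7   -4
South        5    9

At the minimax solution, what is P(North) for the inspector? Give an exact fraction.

4/11

Row minima: North → 1, Central → -4, South → 5; maximin = 5.
Column maxima: Land → 8, Sea → 9; minimax = 8.
5 ≠ 8, so there is no saddle point; optimal play is mixed.
Central is strictly dominated by North, so the inspector never plays it.
On the remaining 2×2 (North, South vs Land, Sea):
Let the inspector play North with probability p. Expected payoff against Land: 8p + 5(1−p) = 3p + 5; against Sea: 1p + 9(1−p) = −8p + 9.
Setting these equal: 3p + 5 = −8p + 9 ⇒ 11p = 4 ⇒ p = 4/11, and the value is (3)·(4/11) + 5 = 67/11.
For the smuggler: with q = P(Land), equating North's and South's payoffs gives 7q + 1 = −4q + 9 ⇒ q = 8/11.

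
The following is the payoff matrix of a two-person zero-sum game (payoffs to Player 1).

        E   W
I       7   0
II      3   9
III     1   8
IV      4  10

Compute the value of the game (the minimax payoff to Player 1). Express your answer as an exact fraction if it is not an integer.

70/13

Row minima: I → 0, II → 3, III → 1, IV → 4; maximin = 4.
Column maxima: E → 7, W → 10; minimax = 7.
4 ≠ 7, so there is no saddle point; optimal play is mixed.
II is strictly dominated by IV, so Player 1 never plays it.
III is strictly dominated by IV, so Player 1 never plays it.
On the remaining 2×2 (I, IV vs E, W):
Let Player 1 play I with probability p. Expected payoff against E: 7p + 4(1−p) = 3p + 4; against W: 0p + 10(1−p) = −10p + 10.
Setting these equal: 3p + 4 = −10p + 10 ⇒ 13p = 6 ⇒ p = 6/13, and the value is (3)·(6/13) + 4 = 70/13.
For Player 2: with q = P(E), equating I's and IV's payoffs gives 7q = −6q + 10 ⇒ q = 10/13.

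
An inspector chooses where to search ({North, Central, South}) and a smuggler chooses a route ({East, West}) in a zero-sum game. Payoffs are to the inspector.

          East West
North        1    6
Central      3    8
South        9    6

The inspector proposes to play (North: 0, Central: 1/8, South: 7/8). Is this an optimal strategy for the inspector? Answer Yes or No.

Against East this mix gives (1/8)·3 + (7/8)·9 = 33/4.
Against West this mix gives (1/8)·8 + (7/8)·6 = 25/4.
The smuggler will play West, holding the inspector to 25/4. Shifting weight toward the row that does better against West would raise this floor (the equalizing mix achieves 27/4 against both West and East), so the proposed strategy is not optimal.

No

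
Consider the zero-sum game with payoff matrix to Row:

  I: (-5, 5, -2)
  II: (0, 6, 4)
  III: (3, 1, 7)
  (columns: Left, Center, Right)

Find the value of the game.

Row minima: I → -5, II → 0, III → 1; maximin = 1.
Column maxima: Left → 3, Center → 6, Right → 7; minimax = 3.
1 ≠ 3, so there is no saddle point; optimal play is mixed.
I is strictly dominated by II, so Row never plays it.
Right is strictly dominated by Left (it gives Row strictly more in every row), so Column never plays it.
On the remaining 2×2 (II, III vs Left, Center):
Let Row play II with probability p. Expected payoff against Left: 0p + 3(1−p) = −3p + 3; against Center: 6p + 1(1−p) = 5p + 1.
Setting these equal: −3p + 3 = 5p + 1 ⇒ −8p = -2 ⇒ p = 1/4, and the value is (-3)·(1/4) + 3 = 9/4.
For Column: with q = P(Left), equating II's and III's payoffs gives −6q + 6 = 2q + 1 ⇒ q = 5/8.

9/4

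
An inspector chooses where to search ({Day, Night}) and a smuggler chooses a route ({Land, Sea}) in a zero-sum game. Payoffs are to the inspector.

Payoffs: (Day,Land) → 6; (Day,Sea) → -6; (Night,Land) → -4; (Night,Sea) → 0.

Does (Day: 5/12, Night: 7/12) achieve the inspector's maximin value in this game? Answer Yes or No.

No

Against Land this mix gives (5/12)·6 + (7/12)·(-4) = 1/6.
Against Sea this mix gives (5/12)·(-6) + (7/12)·0 = -5/2.
The smuggler will play Sea, holding the inspector to -5/2. Shifting weight toward the row that does better against Sea would raise this floor (the equalizing mix achieves -3/2 against both Sea and Land), so the proposed strategy is not optimal.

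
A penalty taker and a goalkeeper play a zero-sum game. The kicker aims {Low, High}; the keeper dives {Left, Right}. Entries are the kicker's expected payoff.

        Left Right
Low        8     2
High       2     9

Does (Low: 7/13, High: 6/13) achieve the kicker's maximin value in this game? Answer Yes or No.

Yes

Against Left this mix gives (7/13)·8 + (6/13)·2 = 68/13.
Against Right this mix gives (7/13)·2 + (6/13)·9 = 68/13.
All of the keeper's active replies (Left, Right) yield 68/13, and no column does worse for the kicker. The mix makes the keeper indifferent and guarantees 68/13, so it is optimal.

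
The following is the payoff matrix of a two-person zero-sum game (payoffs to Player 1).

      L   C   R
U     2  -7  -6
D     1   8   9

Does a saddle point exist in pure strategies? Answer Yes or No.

No

Row minima: U → -7, D → 1; maximin = 1.
Column maxima: L → 2, C → 8, R → 9; minimax = 2.
1 ≠ 2, so no pure-strategy equilibrium exists.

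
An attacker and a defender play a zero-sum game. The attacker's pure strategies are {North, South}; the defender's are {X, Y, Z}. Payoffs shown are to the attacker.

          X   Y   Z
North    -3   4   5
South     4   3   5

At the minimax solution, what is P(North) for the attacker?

1/8

Row minima: North → -3, South → 3; maximin = 3.
Column maxima: X → 4, Y → 4, Z → 5; minimax = 4.
3 ≠ 4, so there is no saddle point; optimal play is mixed.
Z is strictly dominated by X (it gives the attacker strictly more in every row), so the defender never plays it.
On the remaining 2×2 (North, South vs X, Y):
Let the attacker play North with probability p. Expected payoff against X: (-3)p + 4(1−p) = −7p + 4; against Y: 4p + 3(1−p) = p + 3.
Setting these equal: −7p + 4 = p + 3 ⇒ −8p = -1 ⇒ p = 1/8, and the value is (-7)·(1/8) + 4 = 25/8.
For the defender: with q = P(X), equating North's and South's payoffs gives −7q + 4 = q + 3 ⇒ q = 1/8.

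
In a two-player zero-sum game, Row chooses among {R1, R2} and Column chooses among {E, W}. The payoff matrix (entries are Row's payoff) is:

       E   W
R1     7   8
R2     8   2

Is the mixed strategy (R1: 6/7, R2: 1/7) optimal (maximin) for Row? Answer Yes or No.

Against E this mix gives (6/7)·7 + (1/7)·8 = 50/7.
Against W this mix gives (6/7)·8 + (1/7)·2 = 50/7.
All of Column's active replies (E, W) yield 50/7, and no column does worse for Row. The mix makes Column indifferent and guarantees 50/7, so it is optimal.

Yes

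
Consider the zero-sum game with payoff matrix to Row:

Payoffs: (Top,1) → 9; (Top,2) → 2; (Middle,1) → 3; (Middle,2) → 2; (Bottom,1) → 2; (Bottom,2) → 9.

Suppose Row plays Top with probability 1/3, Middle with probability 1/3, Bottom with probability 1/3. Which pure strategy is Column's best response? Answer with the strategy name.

2

If Column plays 1, Row's expected payoff is (1/3)·9 + (1/3)·3 + (1/3)·2 = 14/3.
If Column plays 2, Row's expected payoff is (1/3)·2 + (1/3)·2 + (1/3)·9 = 13/3.
Column minimizes Row's payoff; the smallest is 13/3, so the best response is 2.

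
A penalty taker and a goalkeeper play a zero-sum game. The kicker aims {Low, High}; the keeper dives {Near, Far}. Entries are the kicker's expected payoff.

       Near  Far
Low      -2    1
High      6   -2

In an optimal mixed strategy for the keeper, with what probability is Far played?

8/11

Row minima: Low → -2, High → -2; maximin = -2.
Column maxima: Near → 6, Far → 1; minimax = 1.
-2 ≠ 1, so there is no saddle point; optimal play is mixed.
Let the kicker play Low with probability p. Expected payoff against Near: (-2)p + 6(1−p) = −8p + 6; against Far: 1p + (-2)(1−p) = 3p − 2.
Setting these equal: −8p + 6 = 3p − 2 ⇒ −11p = -8 ⇒ p = 8/11, and the value is (-8)·(8/11) + 6 = 2/11.
For the keeper: with q = P(Near), equating Low's and High's payoffs gives −3q + 1 = 8q − 2 ⇒ q = 3/11.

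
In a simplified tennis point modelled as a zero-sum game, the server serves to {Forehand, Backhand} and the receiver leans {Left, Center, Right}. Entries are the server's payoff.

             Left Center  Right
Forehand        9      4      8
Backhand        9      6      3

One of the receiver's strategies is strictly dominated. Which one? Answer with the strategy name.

Center holds the server's payoff strictly below Left in every row: 4 < 9, 6 < 9.
So Left is strictly dominated for the receiver.

Left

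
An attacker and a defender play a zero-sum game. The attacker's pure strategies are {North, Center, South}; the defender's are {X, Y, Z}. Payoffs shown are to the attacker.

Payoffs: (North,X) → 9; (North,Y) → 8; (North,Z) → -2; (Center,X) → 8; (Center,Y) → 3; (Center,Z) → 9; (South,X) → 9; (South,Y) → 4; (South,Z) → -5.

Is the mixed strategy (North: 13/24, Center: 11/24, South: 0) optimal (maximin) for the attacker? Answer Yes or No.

Against X this mix gives (13/24)·9 + (11/24)·8 = 205/24.
Against Y this mix gives (13/24)·8 + (11/24)·3 = 137/24.
Against Z this mix gives (13/24)·(-2) + (11/24)·9 = 73/24.
The defender will play Z, holding the attacker to 73/24. Shifting weight toward the row that does better against Z would raise this floor (the equalizing mix achieves 39/8 against both Z and Y), so the proposed strategy is not optimal.

No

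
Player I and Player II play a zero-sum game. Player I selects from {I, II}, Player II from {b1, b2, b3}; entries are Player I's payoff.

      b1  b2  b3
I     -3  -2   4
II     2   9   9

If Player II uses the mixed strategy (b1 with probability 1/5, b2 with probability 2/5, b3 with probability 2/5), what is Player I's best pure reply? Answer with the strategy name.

II

Expected payoff of I: (1/5)·(-3) + (2/5)·(-2) + (2/5)·4 = 1/5.
Expected payoff of II: (1/5)·2 + (2/5)·9 + (2/5)·9 = 38/5.
The largest is 38/5, so Player I's best response is II.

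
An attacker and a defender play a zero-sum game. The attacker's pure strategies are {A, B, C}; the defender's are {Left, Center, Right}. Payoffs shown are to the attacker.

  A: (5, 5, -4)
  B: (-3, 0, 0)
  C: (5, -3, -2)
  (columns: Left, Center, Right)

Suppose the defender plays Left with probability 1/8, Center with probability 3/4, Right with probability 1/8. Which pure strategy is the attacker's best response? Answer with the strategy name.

A

Expected payoff of A: (1/8)·5 + (3/4)·5 + (1/8)·(-4) = 31/8.
Expected payoff of B: (1/8)·(-3) + (3/4)·0 + (1/8)·0 = -3/8.
Expected payoff of C: (1/8)·5 + (3/4)·(-3) + (1/8)·(-2) = -15/8.
The largest is 31/8, so the attacker's best response is A.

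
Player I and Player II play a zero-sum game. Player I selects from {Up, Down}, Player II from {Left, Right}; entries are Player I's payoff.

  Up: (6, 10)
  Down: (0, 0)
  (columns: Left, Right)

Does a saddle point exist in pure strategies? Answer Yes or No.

Row minima: Up → 6, Down → 0; maximin = 6.
Column maxima: Left → 6, Right → 10; minimax = 6.
maximin = minimax = 6, so a saddle point exists.

Yes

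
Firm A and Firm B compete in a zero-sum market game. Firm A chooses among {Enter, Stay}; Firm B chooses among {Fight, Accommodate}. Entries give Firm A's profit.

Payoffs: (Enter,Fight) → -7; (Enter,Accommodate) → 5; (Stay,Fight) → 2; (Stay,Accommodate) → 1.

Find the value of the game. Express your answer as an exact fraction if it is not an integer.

Row minima: Enter → -7, Stay → 1; maximin = 1.
Column maxima: Fight → 2, Accommodate → 5; minimax = 2.
1 ≠ 2, so there is no saddle point; optimal play is mixed.
Let Firm A play Enter with probability p. Expected payoff against Fight: (-7)p + 2(1−p) = −9p + 2; against Accommodate: 5p + 1(1−p) = 4p + 1.
Setting these equal: −9p + 2 = 4p + 1 ⇒ −13p = -1 ⇒ p = 1/13, and the value is (-9)·(1/13) + 2 = 17/13.
For Firm B: with q = P(Fight), equating Enter's and Stay's payoffs gives −12q + 5 = q + 1 ⇒ q = 4/13.

17/13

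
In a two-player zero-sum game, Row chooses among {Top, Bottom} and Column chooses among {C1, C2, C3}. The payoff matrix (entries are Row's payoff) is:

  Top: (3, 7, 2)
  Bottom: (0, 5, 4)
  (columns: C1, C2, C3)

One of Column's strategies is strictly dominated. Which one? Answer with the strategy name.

C2

C1 holds Row's payoff strictly below C2 in every row: 3 < 7, 0 < 5.
So C2 is strictly dominated for Column.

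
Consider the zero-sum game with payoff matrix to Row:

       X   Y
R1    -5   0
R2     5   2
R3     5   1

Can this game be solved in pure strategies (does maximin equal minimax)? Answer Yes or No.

Yes

Row minima: R1 → -5, R2 → 2, R3 → 1; maximin = 2.
Column maxima: X → 5, Y → 2; minimax = 2.
maximin = minimax = 2, so a saddle point exists.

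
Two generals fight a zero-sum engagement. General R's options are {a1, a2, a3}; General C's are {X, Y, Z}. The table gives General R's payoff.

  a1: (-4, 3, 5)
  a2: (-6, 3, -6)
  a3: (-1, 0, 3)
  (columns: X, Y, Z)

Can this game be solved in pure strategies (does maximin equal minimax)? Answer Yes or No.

Row minima: a1 → -4, a2 → -6, a3 → -1; maximin = -1.
Column maxima: X → -1, Y → 3, Z → 5; minimax = -1.
maximin = minimax = -1, so a saddle point exists.

Yes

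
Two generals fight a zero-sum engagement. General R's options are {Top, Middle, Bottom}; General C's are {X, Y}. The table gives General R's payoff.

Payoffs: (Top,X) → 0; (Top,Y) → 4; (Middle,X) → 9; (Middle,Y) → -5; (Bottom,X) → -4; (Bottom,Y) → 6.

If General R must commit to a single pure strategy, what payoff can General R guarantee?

0

Row minima: Top → 0, Middle → -5, Bottom → -4.
The best of these is 0.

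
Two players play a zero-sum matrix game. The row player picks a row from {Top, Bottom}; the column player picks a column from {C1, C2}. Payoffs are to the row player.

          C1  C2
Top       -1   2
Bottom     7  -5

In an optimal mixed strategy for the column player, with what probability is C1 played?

Row minima: Top → -1, Bottom → -5; maximin = -1.
Column maxima: C1 → 7, C2 → 2; minimax = 2.
-1 ≠ 2, so there is no saddle point; optimal play is mixed.
Let the row player play Top with probability p. Expected payoff against C1: (-1)p + 7(1−p) = −8p + 7; against C2: 2p + (-5)(1−p) = 7p − 5.
Setting these equal: −8p + 7 = 7p − 5 ⇒ −15p = -12 ⇒ p = 4/5, and the value is (-8)·(4/5) + 7 = 3/5.
For the column player: with q = P(C1), equating Top's and Bottom's payoffs gives −3q + 2 = 12q − 5 ⇒ q = 7/15.

7/15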